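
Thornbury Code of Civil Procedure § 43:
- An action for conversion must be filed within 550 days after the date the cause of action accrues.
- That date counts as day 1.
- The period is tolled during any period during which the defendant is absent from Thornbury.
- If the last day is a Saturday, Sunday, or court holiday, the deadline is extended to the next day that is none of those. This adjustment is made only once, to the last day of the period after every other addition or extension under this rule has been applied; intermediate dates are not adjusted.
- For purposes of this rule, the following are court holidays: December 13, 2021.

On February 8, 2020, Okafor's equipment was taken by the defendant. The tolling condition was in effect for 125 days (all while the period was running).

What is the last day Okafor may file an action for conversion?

December 14, 2021

Counting February 8, 2020 as day 1, day 550 is August 10, 2021.
Tolling adds 125 days: August 10, 2021 + 125 days = December 13, 2021.
December 13, 2021 is a listed holiday. The next qualifying day is December 14, 2021.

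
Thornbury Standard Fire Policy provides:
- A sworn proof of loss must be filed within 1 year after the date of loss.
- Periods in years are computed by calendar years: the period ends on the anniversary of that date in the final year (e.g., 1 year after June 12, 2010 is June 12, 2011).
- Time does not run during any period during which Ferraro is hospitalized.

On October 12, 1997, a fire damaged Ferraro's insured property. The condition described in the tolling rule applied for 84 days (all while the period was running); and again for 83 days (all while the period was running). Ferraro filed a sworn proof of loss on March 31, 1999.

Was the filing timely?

No

1 year after October 12, 1997 is October 12, 1998.
Tolling adds 84 days: October 12, 1998 + 84 days = January 4, 1999.
Tolling adds 83 days: January 4, 1999 + 83 days = March 28, 1999.
The deadline is March 28, 1999; the filing on March 31, 1999 is after that date.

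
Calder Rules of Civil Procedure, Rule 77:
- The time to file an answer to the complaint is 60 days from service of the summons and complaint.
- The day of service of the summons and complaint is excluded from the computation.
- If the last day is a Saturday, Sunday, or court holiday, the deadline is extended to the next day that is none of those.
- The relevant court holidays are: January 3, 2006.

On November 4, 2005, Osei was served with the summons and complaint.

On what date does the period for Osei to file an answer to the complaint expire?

60 days after November 4, 2005 is January 3, 2006.
January 3, 2006 is a listed holiday. The next qualifying day is January 4, 2006.

January 4, 2006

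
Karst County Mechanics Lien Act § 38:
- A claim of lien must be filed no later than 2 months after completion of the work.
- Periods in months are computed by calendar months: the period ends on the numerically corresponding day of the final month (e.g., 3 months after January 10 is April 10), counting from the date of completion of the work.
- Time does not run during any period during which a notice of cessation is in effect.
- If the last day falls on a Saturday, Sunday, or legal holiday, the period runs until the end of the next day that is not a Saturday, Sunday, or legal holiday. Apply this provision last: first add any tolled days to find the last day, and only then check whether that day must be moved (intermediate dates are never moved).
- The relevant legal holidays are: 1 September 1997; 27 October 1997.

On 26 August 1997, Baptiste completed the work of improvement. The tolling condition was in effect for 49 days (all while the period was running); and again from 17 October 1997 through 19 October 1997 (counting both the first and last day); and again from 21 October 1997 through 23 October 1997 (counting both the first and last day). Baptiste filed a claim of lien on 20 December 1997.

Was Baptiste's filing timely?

2 months after 26 August 1997 is October 26, 1997.
Tolling adds 49 days: October 26, 1997 + 49 days = December 14, 1997.
From October 17, 1997 through October 19, 1997 inclusive is 3 days; tolling adds 3 days: December 14, 1997 + 3 days = December 17, 1997.
From October 21, 1997 through October 23, 1997 inclusive is 3 days; tolling adds 3 days: December 17, 1997 + 3 days = December 20, 1997.
December 20, 1997 is Saturday; December 21, 1997 is Sunday. The next qualifying day is December 22, 1997.
The deadline is December 22, 1997; the filing on December 20, 1997 is on or before that date.

Yes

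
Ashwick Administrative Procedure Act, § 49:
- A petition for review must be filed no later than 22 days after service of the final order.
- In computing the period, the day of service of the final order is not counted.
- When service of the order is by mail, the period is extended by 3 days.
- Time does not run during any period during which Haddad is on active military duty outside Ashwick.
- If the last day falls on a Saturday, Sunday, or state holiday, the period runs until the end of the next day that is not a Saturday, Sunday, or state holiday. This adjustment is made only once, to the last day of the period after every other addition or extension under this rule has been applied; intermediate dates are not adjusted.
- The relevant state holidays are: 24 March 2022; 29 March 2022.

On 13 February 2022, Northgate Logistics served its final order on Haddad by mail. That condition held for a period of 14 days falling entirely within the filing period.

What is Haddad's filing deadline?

22 days after 13 February 2022 is March 7, 2022.
Service was by mail, adding 3 days: March 7, 2022 + 3 days = March 10, 2022.
Tolling adds 14 days: March 10, 2022 + 14 days = March 24, 2022.
March 24, 2022 is a listed holiday. The next qualifying day is March 25, 2022.

March 25, 2022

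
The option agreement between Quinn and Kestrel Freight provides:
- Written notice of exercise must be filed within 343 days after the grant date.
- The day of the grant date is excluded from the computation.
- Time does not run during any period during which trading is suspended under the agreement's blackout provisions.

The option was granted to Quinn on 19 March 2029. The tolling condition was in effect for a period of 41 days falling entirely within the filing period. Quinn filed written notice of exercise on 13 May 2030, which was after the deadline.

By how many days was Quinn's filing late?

36 days

343 days after 19 March 2029 is February 25, 2030.
Tolling adds 41 days: February 25, 2030 + 41 days = April 7, 2030.
The deadline is April 7, 2030; from April 7, 2030 to May 13, 2030 is 36 days.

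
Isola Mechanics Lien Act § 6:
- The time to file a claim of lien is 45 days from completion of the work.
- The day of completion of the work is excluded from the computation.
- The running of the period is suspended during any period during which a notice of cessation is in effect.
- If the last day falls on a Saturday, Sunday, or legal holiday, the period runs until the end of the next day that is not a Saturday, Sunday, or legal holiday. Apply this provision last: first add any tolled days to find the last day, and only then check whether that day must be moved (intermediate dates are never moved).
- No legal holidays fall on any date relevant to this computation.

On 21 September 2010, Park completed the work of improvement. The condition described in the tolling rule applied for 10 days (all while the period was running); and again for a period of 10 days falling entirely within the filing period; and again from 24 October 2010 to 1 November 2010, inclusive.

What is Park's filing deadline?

45 days after 21 September 2010 is November 5, 2010.
Tolling adds 10 days: November 5, 2010 + 10 days = November 15, 2010.
Tolling adds 10 days: November 15, 2010 + 10 days = November 25, 2010.
From October 24, 2010 through November 1, 2010 inclusive is 9 days; tolling adds 9 days: November 25, 2010 + 9 days = December 4, 2010.
December 4, 2010 is Saturday; December 5, 2010 is Sunday. The next qualifying day is December 6, 2010.

December 6, 2010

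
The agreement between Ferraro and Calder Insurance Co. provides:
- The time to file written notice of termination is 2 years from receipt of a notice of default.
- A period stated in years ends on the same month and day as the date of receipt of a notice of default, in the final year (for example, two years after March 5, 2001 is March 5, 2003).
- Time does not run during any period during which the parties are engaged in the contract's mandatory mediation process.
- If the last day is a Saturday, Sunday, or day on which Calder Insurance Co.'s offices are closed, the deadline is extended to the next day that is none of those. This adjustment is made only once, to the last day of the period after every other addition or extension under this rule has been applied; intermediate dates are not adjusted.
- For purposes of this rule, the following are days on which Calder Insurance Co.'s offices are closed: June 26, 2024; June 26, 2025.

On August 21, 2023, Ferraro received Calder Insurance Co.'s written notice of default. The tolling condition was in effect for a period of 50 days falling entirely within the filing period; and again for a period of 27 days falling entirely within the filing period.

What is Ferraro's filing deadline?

2 years after August 21, 2023 is August 21, 2025.
Tolling adds 50 days: August 21, 2025 + 50 days = October 10, 2025.
Tolling adds 27 days: October 10, 2025 + 27 days = November 6, 2025.
November 6, 2025 is a Thursday and not a day on which Calder Insurance Co.'s offices are closed, so no extension applies.

November 6, 2025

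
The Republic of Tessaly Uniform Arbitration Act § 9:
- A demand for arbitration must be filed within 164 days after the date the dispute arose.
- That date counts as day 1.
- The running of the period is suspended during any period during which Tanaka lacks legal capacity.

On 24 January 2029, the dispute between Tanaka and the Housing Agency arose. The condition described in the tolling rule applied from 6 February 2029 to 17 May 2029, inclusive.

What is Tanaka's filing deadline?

Counting 24 January 2029 as day 1, day 164 is July 6, 2029.
From February 6, 2029 through May 17, 2029 inclusive is 101 days; tolling adds 101 days: July 6, 2029 + 101 days = October 15, 2029.

October 15, 2029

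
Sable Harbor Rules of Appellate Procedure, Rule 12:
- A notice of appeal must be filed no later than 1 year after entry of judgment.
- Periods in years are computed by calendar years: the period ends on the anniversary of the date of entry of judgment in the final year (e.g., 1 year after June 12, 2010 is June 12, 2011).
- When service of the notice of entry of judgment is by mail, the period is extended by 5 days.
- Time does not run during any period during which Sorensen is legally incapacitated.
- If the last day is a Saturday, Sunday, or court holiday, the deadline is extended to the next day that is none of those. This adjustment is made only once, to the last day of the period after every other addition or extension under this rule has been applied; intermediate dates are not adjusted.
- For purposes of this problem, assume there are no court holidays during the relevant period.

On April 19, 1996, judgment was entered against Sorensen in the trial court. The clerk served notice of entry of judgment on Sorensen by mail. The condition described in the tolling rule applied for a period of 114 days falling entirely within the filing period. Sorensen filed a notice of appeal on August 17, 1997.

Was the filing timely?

Yes

1 year after April 19, 1996 is April 19, 1997.
Service was by mail, adding 5 days: April 19, 1997 + 5 days = April 24, 1997.
Tolling adds 114 days: April 24, 1997 + 114 days = August 16, 1997.
August 16, 1997 is Saturday; August 17, 1997 is Sunday. The next qualifying day is August 18, 1997.
The deadline is August 18, 1997; the filing on August 17, 1997 is on or before that date.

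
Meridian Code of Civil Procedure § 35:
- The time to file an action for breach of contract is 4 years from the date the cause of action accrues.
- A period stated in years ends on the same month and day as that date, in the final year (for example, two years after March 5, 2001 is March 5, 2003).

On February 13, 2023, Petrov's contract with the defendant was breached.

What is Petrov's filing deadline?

February 13, 2027

4 years after February 13, 2023 is February 13, 2027.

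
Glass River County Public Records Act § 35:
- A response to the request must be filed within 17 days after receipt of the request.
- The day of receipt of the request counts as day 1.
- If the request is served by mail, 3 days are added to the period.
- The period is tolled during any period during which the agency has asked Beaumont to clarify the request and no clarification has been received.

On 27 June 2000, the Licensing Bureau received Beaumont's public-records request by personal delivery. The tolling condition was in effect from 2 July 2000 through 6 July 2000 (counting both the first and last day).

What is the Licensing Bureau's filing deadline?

July 18, 2000

Counting 27 June 2000 as day 1, day 17 is July 13, 2000.
Service was not by mail, so no mail extension applies.
From July 2, 2000 through July 6, 2000 inclusive is 5 days; tolling adds 5 days: July 13, 2000 + 5 days = July 18, 2000.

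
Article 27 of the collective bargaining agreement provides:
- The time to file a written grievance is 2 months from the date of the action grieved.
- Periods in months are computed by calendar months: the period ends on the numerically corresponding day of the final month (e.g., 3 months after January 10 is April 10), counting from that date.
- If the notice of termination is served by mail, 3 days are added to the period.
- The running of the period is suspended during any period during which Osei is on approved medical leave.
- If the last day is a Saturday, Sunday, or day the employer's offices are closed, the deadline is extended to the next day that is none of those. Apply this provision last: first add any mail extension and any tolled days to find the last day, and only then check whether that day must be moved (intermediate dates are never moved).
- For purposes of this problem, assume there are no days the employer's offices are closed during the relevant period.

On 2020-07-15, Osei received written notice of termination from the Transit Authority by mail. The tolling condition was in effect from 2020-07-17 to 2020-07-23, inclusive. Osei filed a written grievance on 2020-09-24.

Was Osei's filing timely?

Yes

2 months after 2020-07-15 is September 15, 2020.
Service was by mail, adding 3 days: September 15, 2020 + 3 days = September 18, 2020.
From July 17, 2020 through July 23, 2020 inclusive is 7 days; tolling adds 7 days: September 18, 2020 + 7 days = September 25, 2020.
September 25, 2020 is a Friday and not a day the employer's offices are closed, so no extension applies.
The deadline is September 25, 2020; the filing on September 24, 2020 is on or before that date.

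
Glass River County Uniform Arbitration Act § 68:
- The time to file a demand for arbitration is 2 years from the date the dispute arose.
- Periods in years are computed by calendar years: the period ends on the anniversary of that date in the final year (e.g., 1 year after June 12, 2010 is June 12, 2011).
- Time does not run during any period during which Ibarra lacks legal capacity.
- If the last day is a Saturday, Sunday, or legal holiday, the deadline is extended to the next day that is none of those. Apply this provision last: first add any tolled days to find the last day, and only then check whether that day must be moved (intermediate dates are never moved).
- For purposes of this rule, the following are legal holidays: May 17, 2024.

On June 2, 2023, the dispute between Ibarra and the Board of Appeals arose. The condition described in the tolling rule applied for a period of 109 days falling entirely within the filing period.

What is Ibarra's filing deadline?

September 19, 2025

2 years after June 2, 2023 is June 2, 2025.
Tolling adds 109 days: June 2, 2025 + 109 days = September 19, 2025.
September 19, 2025 is a Friday and not a legal holiday, so no extension applies.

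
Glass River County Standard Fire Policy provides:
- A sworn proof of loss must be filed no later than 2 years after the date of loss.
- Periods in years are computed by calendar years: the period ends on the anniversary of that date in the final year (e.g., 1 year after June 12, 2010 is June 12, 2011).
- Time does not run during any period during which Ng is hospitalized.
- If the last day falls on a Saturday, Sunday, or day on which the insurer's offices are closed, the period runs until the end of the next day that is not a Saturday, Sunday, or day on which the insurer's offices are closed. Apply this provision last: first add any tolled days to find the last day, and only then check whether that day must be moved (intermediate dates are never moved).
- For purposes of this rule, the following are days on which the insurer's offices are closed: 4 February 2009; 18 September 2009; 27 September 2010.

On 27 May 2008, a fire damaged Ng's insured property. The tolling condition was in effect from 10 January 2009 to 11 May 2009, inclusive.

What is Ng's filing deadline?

2 years after 27 May 2008 is May 27, 2010.
From January 10, 2009 through May 11, 2009 inclusive is 122 days; tolling adds 122 days: May 27, 2010 + 122 days = September 26, 2010.
September 26, 2010 is Sunday; September 27, 2010 is a listed holiday. The next qualifying day is September 28, 2010.

September 28, 2010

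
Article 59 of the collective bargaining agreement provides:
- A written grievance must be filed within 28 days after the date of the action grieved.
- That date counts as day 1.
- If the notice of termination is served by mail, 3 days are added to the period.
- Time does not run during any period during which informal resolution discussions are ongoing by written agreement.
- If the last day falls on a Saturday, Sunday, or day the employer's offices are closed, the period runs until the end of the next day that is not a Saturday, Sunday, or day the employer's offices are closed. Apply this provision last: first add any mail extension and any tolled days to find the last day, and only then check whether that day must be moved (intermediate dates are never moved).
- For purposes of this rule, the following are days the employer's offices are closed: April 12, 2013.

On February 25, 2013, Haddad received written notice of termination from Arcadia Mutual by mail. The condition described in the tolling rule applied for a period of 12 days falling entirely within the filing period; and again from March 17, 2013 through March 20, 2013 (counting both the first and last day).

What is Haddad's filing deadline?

April 15, 2013

Counting February 25, 2013 as day 1, day 28 is March 24, 2013.
Service was by mail, adding 3 days: March 24, 2013 + 3 days = March 27, 2013.
Tolling adds 12 days: March 27, 2013 + 12 days = April 8, 2013.
From March 17, 2013 through March 20, 2013 inclusive is 4 days; tolling adds 4 days: April 8, 2013 + 4 days = April 12, 2013.
April 12, 2013 is a listed holiday; April 13, 2013 is Saturday; April 14, 2013 is Sunday. The next qualifying day is April 15, 2013.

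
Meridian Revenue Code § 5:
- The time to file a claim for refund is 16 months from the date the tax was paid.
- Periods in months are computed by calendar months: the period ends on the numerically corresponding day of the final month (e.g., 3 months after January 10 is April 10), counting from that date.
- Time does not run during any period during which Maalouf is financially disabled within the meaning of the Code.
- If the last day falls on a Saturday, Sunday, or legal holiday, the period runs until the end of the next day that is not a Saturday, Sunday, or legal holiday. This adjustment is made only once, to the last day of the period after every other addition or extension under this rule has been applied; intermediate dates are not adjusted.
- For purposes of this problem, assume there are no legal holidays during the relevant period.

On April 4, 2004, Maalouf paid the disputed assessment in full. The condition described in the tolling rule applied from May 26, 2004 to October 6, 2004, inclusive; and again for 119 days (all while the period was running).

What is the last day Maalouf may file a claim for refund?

16 months after April 4, 2004 is August 4, 2005.
From May 26, 2004 through October 6, 2004 inclusive is 134 days; tolling adds 134 days: August 4, 2005 + 134 days = December 16, 2005.
Tolling adds 119 days: December 16, 2005 + 119 days = April 14, 2006.
April 14, 2006 is a Friday and not a legal holiday, so no extension applies.

April 14, 2006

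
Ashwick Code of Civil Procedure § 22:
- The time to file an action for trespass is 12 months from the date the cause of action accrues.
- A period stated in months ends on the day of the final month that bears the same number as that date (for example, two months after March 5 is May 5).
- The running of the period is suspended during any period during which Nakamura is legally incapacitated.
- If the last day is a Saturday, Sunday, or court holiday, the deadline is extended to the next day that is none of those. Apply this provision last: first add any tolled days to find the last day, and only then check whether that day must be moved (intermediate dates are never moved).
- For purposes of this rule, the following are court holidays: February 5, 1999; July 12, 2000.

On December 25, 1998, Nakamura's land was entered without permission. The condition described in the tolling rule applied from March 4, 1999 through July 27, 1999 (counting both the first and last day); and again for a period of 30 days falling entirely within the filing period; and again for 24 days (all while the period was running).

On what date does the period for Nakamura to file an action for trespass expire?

July 13, 2000

12 months after December 25, 1998 is December 25, 1999.
From March 4, 1999 through July 27, 1999 inclusive is 146 days; tolling adds 146 days: December 25, 1999 + 146 days = May 19, 2000.
Tolling adds 30 days: May 19, 2000 + 30 days = June 18, 2000.
Tolling adds 24 days: June 18, 2000 + 24 days = July 12, 2000.
July 12, 2000 is a listed holiday. The next qualifying day is July 13, 2000.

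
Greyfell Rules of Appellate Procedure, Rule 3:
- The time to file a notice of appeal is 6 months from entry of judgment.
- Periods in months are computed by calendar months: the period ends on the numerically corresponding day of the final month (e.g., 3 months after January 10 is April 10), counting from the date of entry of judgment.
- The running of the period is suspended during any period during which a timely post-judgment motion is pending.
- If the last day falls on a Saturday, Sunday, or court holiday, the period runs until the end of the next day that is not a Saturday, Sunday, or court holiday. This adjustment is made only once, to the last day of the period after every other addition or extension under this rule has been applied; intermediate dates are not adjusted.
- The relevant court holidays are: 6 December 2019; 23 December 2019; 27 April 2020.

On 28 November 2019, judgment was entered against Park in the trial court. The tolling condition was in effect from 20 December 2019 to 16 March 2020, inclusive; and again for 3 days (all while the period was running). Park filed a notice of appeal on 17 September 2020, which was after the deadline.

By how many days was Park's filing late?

6 months after 28 November 2019 is May 28, 2020.
From December 20, 2019 through March 16, 2020 inclusive is 88 days; tolling adds 88 days: May 28, 2020 + 88 days = August 24, 2020.
Tolling adds 3 days: August 24, 2020 + 3 days = August 27, 2020.
August 27, 2020 is a Thursday and not a court holiday, so no extension applies.
The deadline is August 27, 2020; from August 27, 2020 to September 17, 2020 is 21 days.

21 days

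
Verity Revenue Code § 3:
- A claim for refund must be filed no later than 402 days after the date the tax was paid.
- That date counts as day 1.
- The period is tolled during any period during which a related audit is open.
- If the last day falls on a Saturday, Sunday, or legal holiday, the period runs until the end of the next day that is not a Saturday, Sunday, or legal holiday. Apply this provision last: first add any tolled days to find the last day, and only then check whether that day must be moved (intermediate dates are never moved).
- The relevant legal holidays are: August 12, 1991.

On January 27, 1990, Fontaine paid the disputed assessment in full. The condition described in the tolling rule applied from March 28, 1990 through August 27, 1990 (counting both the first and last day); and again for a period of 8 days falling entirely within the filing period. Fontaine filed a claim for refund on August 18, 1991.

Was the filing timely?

Counting January 27, 1990 as day 1, day 402 is March 4, 1991.
From March 28, 1990 through August 27, 1990 inclusive is 153 days; tolling adds 153 days: March 4, 1991 + 153 days = August 4, 1991.
Tolling adds 8 days: August 4, 1991 + 8 days = August 12, 1991.
August 12, 1991 is a listed holiday. The next qualifying day is August 13, 1991.
The deadline is August 13, 1991; the filing on August 18, 1991 is after that date.

No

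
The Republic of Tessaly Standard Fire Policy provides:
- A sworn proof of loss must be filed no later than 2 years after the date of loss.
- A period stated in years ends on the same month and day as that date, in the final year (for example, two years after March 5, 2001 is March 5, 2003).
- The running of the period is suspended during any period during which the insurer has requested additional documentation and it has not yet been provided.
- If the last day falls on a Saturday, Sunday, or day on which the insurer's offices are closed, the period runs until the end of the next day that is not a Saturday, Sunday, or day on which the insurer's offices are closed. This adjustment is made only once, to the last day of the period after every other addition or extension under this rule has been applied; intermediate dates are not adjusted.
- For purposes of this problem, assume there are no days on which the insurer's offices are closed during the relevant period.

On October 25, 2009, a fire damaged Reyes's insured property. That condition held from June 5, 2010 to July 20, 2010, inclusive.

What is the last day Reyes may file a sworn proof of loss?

2 years after October 25, 2009 is October 25, 2011.
From June 5, 2010 through July 20, 2010 inclusive is 46 days; tolling adds 46 days: October 25, 2011 + 46 days = December 10, 2011.
December 10, 2011 is Saturday; December 11, 2011 is Sunday. The next qualifying day is December 12, 2011.

December 12, 2011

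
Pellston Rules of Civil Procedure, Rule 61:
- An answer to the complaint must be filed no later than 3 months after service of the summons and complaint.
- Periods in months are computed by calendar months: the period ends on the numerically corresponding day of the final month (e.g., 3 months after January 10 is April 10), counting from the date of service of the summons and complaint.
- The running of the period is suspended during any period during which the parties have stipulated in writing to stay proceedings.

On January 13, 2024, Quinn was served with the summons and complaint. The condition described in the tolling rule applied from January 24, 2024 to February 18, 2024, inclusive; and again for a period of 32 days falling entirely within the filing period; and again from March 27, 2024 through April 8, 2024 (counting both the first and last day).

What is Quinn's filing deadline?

June 23, 2024

3 months after January 13, 2024 is April 13, 2024.
From January 24, 2024 through February 18, 2024 inclusive is 26 days; tolling adds 26 days: April 13, 2024 + 26 days = May 9, 2024.
Tolling adds 32 days: May 9, 2024 + 32 days = June 10, 2024.
From March 27, 2024 through April 8, 2024 inclusive is 13 days; tolling adds 13 days: June 10, 2024 + 13 days = June 23, 2024.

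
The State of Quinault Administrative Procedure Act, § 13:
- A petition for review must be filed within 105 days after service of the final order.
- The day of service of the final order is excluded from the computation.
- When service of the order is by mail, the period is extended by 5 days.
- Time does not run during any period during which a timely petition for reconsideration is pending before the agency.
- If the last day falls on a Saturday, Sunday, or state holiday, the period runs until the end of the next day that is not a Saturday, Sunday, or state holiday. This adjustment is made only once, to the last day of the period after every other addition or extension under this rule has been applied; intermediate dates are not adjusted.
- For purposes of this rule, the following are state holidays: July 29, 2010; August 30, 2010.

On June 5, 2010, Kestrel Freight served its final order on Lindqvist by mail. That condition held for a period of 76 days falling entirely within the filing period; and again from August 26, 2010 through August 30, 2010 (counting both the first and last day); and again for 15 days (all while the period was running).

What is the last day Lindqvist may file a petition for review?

105 days after June 5, 2010 is September 18, 2010.
Service was by mail, adding 5 days: September 18, 2010 + 5 days = September 23, 2010.
Tolling adds 76 days: September 23, 2010 + 76 days = December 8, 2010.
From August 26, 2010 through August 30, 2010 inclusive is 5 days; tolling adds 5 days: December 8, 2010 + 5 days = December 13, 2010.
Tolling adds 15 days: December 13, 2010 + 15 days = December 28, 2010.
December 28, 2010 is a Tuesday and not a state holiday, so no extension applies.

December 28, 2010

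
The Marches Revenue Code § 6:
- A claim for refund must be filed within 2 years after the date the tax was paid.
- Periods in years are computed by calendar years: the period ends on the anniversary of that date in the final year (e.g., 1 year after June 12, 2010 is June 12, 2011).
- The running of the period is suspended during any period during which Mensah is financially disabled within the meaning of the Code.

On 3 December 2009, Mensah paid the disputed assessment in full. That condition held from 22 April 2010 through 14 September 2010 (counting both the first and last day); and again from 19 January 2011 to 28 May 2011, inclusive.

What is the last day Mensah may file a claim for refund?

2 years after 3 December 2009 is December 3, 2011.
From April 22, 2010 through September 14, 2010 inclusive is 146 days; tolling adds 146 days: December 3, 2011 + 146 days = April 27, 2012.
From January 19, 2011 through May 28, 2011 inclusive is 130 days; tolling adds 130 days: April 27, 2012 + 130 days = September 4, 2012.

September 4, 2012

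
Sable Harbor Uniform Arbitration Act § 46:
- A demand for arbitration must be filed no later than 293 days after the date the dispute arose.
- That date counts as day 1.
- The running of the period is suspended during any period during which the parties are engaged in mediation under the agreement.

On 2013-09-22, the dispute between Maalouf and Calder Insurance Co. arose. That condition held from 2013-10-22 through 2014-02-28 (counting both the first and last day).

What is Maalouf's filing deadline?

Counting 2013-09-22 as day 1, day 293 is July 11, 2014.
From October 22, 2013 through February 28, 2014 inclusive is 130 days; tolling adds 130 days: July 11, 2014 + 130 days = November 18, 2014.

November 18, 2014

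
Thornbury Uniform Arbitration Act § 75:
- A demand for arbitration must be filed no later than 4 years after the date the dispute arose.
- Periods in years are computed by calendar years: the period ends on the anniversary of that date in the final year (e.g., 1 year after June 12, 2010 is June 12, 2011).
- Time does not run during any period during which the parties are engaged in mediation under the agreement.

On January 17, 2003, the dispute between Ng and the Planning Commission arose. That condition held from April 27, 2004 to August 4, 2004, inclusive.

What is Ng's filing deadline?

April 27, 2007

4 years after January 17, 2003 is January 17, 2007.
From April 27, 2004 through August 4, 2004 inclusive is 100 days; tolling adds 100 days: January 17, 2007 + 100 days = April 27, 2007.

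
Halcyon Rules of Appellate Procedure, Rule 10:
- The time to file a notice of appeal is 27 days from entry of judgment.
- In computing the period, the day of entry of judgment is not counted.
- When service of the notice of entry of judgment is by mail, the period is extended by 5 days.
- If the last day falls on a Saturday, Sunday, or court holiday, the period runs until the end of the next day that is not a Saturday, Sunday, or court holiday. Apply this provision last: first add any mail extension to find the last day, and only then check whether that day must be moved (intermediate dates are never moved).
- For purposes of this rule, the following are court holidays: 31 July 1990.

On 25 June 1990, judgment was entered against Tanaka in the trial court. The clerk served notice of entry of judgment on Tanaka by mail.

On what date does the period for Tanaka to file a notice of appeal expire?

27 days after 25 June 1990 is July 22, 1990.
Service was by mail, adding 5 days: July 22, 1990 + 5 days = July 27, 1990.
July 27, 1990 is a Friday and not a court holiday, so no extension applies.

July 27, 1990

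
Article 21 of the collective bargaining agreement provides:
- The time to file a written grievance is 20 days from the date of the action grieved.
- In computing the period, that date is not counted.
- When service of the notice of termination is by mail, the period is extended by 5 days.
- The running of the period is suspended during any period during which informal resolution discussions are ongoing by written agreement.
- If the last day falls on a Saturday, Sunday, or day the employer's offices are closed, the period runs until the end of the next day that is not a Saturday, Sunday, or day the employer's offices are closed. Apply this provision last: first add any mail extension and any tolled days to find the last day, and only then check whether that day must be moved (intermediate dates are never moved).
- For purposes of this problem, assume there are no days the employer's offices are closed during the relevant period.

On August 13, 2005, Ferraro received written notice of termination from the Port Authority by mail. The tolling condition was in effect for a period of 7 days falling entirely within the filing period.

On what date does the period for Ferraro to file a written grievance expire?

September 14, 2005

20 days after August 13, 2005 is September 2, 2005.
Service was by mail, adding 5 days: September 2, 2005 + 5 days = September 7, 2005.
Tolling adds 7 days: September 7, 2005 + 7 days = September 14, 2005.
September 14, 2005 is a Wednesday and not a day the employer's offices are closed, so no extension applies.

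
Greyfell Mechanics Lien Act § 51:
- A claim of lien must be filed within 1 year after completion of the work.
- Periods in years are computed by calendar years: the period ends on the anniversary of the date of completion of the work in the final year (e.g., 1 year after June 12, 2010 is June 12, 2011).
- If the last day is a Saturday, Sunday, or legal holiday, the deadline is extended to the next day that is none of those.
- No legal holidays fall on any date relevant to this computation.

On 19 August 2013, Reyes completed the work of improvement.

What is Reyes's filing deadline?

August 19, 2014

1 year after 19 August 2013 is August 19, 2014.
August 19, 2014 is a Tuesday and not a legal holiday, so no extension applies.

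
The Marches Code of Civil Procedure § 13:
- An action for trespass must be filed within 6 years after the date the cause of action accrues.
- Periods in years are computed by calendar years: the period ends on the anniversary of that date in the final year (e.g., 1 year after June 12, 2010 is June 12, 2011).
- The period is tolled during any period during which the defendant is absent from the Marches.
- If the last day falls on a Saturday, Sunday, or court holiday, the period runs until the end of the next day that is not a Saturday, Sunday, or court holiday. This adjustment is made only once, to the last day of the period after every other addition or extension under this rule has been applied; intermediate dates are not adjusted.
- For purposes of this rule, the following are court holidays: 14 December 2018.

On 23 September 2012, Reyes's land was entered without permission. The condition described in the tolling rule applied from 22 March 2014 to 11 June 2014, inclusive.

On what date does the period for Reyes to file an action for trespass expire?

6 years after 23 September 2012 is September 23, 2018.
From March 22, 2014 through June 11, 2014 inclusive is 82 days; tolling adds 82 days: September 23, 2018 + 82 days = December 14, 2018.
December 14, 2018 is a listed holiday; December 15, 2018 is Saturday; December 16, 2018 is Sunday. The next qualifying day is December 17, 2018.

December 17, 2018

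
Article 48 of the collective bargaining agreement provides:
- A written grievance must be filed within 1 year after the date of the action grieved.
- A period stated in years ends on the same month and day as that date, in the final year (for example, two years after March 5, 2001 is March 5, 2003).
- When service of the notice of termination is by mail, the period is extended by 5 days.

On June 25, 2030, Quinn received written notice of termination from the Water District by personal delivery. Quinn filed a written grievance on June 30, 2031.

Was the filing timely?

1 year after June 25, 2030 is June 25, 2031.
Service was not by mail, so no mail extension applies.
The deadline is June 25, 2031; the filing on June 30, 2031 is after that date.

No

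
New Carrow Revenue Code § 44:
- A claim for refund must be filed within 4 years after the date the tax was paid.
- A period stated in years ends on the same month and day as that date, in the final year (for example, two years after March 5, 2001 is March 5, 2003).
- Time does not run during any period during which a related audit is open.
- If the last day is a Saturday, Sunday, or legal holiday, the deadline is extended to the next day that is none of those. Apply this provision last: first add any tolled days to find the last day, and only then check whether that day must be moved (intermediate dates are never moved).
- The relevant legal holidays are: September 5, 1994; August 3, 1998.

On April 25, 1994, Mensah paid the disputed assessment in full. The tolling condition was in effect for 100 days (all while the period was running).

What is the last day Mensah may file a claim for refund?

4 years after April 25, 1994 is April 25, 1998.
Tolling adds 100 days: April 25, 1998 + 100 days = August 3, 1998.
August 3, 1998 is a listed holiday. The next qualifying day is August 4, 1998.

August 4, 1998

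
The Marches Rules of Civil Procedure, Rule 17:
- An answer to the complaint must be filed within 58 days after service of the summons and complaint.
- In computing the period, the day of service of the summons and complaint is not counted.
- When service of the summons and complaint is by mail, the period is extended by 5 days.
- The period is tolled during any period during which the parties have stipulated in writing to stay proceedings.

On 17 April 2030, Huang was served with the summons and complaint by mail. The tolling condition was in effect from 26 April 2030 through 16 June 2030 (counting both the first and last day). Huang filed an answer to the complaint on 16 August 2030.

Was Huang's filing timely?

58 days after 17 April 2030 is June 14, 2030.
Service was by mail, adding 5 days: June 14, 2030 + 5 days = June 19, 2030.
From April 26, 2030 through June 16, 2030 inclusive is 52 days; tolling adds 52 days: June 19, 2030 + 52 days = August 10, 2030.
The deadline is August 10, 2030; the filing on August 16, 2030 is after that date.

No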